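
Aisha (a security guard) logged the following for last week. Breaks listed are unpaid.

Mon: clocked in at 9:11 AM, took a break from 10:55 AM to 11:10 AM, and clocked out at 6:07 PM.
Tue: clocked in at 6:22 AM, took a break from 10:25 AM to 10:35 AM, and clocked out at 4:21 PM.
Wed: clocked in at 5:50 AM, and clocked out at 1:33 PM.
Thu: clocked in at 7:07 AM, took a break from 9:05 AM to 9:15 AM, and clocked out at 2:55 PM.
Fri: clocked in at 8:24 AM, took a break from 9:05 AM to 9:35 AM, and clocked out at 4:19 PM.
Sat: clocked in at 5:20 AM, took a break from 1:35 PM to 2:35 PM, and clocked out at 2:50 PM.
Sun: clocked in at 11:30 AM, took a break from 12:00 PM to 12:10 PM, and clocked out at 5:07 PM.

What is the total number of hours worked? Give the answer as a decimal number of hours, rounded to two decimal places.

Mon: 9:11 AM–6:07 PM = 8 h 56 min; less 15 min break → 8 h 41 min
Tue: 6:22 AM–4:21 PM = 9 h 59 min; less 10 min break → 9 h 49 min
Wed: 5:50 AM–1:33 PM = 7 h 43 min
Thu: 7:07 AM–2:55 PM = 7 h 48 min; less 10 min break → 7 h 38 min
Fri: 8:24 AM–4:19 PM = 7 h 55 min; less 30 min break → 7 h 25 min
Sat: 5:20 AM–2:50 PM = 9 h 30 min; less 60 min break → 8 h 30 min
Sun: 11:30 AM–5:07 PM = 5 h 37 min; less 10 min break → 5 h 27 min
Total: 8 h 41 min + 9 h 49 min + 7 h 43 min + 7 h 38 min + 7 h 25 min + 8 h 30 min + 5 h 27 min = 55 h 13 min.

55.22 hours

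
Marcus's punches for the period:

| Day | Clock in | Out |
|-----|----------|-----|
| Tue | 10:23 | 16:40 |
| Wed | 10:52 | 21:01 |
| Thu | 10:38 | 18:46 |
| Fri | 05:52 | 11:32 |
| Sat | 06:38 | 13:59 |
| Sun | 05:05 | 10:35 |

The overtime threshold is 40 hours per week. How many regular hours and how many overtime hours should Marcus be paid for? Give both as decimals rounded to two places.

Regular 40.00 hours, overtime 3.08 hours

Tue: 10:23–16:40 = 6 h 17 min
Wed: 10:52–21:01 = 10 h 9 min
Thu: 10:38–18:46 = 8 h 8 min
Fri: 05:52–11:32 = 5 h 40 min
Sat: 06:38–13:59 = 7 h 21 min
Sun: 05:05–10:35 = 5 h 30 min
Total worked: 43 h 5 min = 43.08 h.
Threshold 40 h → overtime 3 h 5 min, regular 40 h 0 min.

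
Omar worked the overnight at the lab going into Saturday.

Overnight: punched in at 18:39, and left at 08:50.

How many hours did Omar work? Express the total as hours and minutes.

Overnight: 18:39 → midnight = 5 h 21 min; midnight → 08:50 = 8 h 50 min; span 14 h 11 min

14 h 11 min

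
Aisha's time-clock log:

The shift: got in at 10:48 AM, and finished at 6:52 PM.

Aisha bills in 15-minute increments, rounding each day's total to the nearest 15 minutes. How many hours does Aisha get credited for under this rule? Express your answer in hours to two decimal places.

8.00 hours

The shift: 10:48 AM–6:52 PM = 8 h 4 min → rounds to 8 h 0 min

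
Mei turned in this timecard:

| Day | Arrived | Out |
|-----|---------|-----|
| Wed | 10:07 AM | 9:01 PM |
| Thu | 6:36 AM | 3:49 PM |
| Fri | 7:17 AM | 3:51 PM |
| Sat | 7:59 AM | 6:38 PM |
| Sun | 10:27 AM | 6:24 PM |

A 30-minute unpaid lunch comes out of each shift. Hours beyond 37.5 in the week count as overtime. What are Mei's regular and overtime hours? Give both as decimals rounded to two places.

Regular 37.50 hours, overtime 7.28 hours

Wed: 10:07 AM–9:01 PM = 10 h 54 min; less 30 min break → 10 h 24 min
Thu: 6:36 AM–3:49 PM = 9 h 13 min; less 30 min break → 8 h 43 min
Fri: 7:17 AM–3:51 PM = 8 h 34 min; less 30 min break → 8 h 4 min
Sat: 7:59 AM–6:38 PM = 10 h 39 min; less 30 min break → 10 h 9 min
Sun: 10:27 AM–6:24 PM = 7 h 57 min; less 30 min break → 7 h 27 min
Total worked: 44 h 47 min = 44.78 h.
Threshold 37.5 h → overtime 7 h 17 min, regular 37 h 30 min.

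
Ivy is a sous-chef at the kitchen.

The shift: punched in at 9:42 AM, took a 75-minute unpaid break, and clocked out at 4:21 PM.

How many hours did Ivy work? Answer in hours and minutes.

The shift: 9:42 AM–4:21 PM = 6 h 39 min; less 75 min break → 5 h 24 min

5 h 24 min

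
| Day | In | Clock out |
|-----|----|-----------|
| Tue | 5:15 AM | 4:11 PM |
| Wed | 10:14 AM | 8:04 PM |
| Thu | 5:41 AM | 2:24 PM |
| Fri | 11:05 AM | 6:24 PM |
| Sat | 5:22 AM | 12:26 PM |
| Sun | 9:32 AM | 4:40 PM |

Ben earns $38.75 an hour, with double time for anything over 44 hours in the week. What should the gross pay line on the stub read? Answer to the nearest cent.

$2247.50

Tue: 5:15 AM–4:11 PM = 10 h 56 min
Wed: 10:14 AM–8:04 PM = 9 h 50 min
Thu: 5:41 AM–2:24 PM = 8 h 43 min
Fri: 11:05 AM–6:24 PM = 7 h 19 min
Sat: 5:22 AM–12:26 PM = 7 h 4 min
Sun: 9:32 AM–4:40 PM = 7 h 8 min
Total worked: 51 h 0 min = 3060 min.
Regular 44 h 0 min = 2640 min at $38.75/h; overtime 7 h 0 min = 420 min at $77.50/h.
Pay = (2640 × $38.75 + 420 × $77.50) ÷ 60 = $2247.50.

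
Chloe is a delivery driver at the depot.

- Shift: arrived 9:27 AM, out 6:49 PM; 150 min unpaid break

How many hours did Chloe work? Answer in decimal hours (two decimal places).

6.87 hours

Shift: 9:27 AM–6:49 PM = 9 h 22 min; less 150 min break → 6 h 52 min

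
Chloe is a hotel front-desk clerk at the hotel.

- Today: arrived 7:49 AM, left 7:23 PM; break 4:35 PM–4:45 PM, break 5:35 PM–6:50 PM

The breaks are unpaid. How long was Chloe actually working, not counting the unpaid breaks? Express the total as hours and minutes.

Today: 7:49 AM–7:23 PM = 11 h 34 min; less 85 min break → 10 h 9 min

10 h 9 min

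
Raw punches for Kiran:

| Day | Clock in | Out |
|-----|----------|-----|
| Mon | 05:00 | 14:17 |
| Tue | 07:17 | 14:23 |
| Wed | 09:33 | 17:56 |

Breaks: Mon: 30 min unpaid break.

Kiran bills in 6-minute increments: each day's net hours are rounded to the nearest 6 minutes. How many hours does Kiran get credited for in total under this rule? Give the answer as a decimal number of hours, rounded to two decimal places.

Mon: 05:00–14:17 = 9 h 17 min − 30 min = 8 h 47 min → rounds to 8 h 48 min
Tue: 07:17–14:23 = 7 h 6 min → rounds to 7 h 6 min
Wed: 09:33–17:56 = 8 h 23 min → rounds to 8 h 24 min
Total credited: 24 h 18 min.

24.30 hours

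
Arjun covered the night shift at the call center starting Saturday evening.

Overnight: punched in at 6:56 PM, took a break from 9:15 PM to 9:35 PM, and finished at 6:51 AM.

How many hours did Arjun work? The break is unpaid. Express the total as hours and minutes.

Overnight: 6:56 PM → midnight = 5 h 4 min; midnight → 6:51 AM = 6 h 51 min; span 11 h 55 min; less 20 min break → 11 h 35 min

11 h 35 min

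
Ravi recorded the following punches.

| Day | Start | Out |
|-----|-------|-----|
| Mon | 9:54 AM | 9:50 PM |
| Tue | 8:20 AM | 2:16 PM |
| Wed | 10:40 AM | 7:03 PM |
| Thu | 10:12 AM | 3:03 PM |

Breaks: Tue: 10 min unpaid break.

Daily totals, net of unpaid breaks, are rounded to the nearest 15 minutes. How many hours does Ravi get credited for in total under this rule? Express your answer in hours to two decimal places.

Mon: 9:54 AM–9:50 PM = 11 h 56 min → rounds to 12 h 0 min
Tue: 8:20 AM–2:16 PM = 5 h 56 min − 10 min = 5 h 46 min → rounds to 5 h 45 min
Wed: 10:40 AM–7:03 PM = 8 h 23 min → rounds to 8 h 30 min
Thu: 10:12 AM–3:03 PM = 4 h 51 min → rounds to 4 h 45 min
Total credited: 31 h 0 min.

31.00 hours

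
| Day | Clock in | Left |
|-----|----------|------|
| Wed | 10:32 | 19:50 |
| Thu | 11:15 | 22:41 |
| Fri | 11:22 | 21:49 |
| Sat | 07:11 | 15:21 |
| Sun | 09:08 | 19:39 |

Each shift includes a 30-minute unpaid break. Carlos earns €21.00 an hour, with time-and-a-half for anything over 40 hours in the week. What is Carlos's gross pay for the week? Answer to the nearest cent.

€1072.05

Wed: 10:32–19:50 = 9 h 18 min; less 30 min break → 8 h 48 min
Thu: 11:15–22:41 = 11 h 26 min; less 30 min break → 10 h 56 min
Fri: 11:22–21:49 = 10 h 27 min; less 30 min break → 9 h 57 min
Sat: 07:11–15:21 = 8 h 10 min; less 30 min break → 7 h 40 min
Sun: 09:08–19:39 = 10 h 31 min; less 30 min break → 10 h 1 min
Total worked: 47 h 22 min = 2842 min.
Regular 40 h 0 min = 2400 min at €21.00/h; overtime 7 h 22 min = 442 min at €31.50/h.
Pay = (2400 × €21.00 + 442 × €31.50) ÷ 60 = €1072.05.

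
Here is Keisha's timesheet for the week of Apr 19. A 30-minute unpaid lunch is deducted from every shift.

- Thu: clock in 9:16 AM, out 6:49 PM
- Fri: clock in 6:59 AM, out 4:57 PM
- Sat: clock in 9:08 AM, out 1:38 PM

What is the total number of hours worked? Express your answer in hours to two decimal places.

Thu: 9:16 AM–6:49 PM = 9 h 33 min; less 30 min break → 9 h 3 min
Fri: 6:59 AM–4:57 PM = 9 h 58 min; less 30 min break → 9 h 28 min
Sat: 9:08 AM–1:38 PM = 4 h 30 min; less 30 min break → 4 h 0 min
Total: 9 h 3 min + 9 h 28 min + 4 h 0 min = 22 h 31 min.

22.52 hours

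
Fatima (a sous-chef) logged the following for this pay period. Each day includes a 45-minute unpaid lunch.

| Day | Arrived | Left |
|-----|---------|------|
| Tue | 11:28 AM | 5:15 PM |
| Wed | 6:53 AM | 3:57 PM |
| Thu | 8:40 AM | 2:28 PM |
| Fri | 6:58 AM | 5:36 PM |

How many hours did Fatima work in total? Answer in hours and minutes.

Tue: 11:28 AM–5:15 PM = 5 h 47 min; less 45 min break → 5 h 2 min
Wed: 6:53 AM–3:57 PM = 9 h 4 min; less 45 min break → 8 h 19 min
Thu: 8:40 AM–2:28 PM = 5 h 48 min; less 45 min break → 5 h 3 min
Fri: 6:58 AM–5:36 PM = 10 h 38 min; less 45 min break → 9 h 53 min
Total: 5 h 2 min + 8 h 19 min + 5 h 3 min + 9 h 53 min = 28 h 17 min.

28 h 17 min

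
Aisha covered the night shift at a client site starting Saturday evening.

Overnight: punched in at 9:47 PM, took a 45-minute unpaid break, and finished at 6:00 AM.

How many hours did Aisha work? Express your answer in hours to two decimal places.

7.47 hours

Overnight: 9:47 PM → midnight = 2 h 13 min; midnight → 6:00 AM = 6 h 0 min; span 8 h 13 min; less 45 min break → 7 h 28 min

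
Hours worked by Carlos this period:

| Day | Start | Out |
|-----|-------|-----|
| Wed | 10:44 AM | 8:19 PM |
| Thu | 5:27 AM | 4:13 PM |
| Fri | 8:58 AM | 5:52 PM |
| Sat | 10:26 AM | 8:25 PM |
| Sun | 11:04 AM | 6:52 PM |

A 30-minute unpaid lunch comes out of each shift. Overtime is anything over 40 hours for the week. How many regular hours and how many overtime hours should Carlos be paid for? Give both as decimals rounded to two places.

Regular 40.00 hours, overtime 4.53 hours

Wed: 10:44 AM–8:19 PM = 9 h 35 min; less 30 min break → 9 h 5 min
Thu: 5:27 AM–4:13 PM = 10 h 46 min; less 30 min break → 10 h 16 min
Fri: 8:58 AM–5:52 PM = 8 h 54 min; less 30 min break → 8 h 24 min
Sat: 10:26 AM–8:25 PM = 9 h 59 min; less 30 min break → 9 h 29 min
Sun: 11:04 AM–6:52 PM = 7 h 48 min; less 30 min break → 7 h 18 min
Total worked: 44 h 32 min = 44.53 h.
Threshold 40 h → overtime 4 h 32 min, regular 40 h 0 min.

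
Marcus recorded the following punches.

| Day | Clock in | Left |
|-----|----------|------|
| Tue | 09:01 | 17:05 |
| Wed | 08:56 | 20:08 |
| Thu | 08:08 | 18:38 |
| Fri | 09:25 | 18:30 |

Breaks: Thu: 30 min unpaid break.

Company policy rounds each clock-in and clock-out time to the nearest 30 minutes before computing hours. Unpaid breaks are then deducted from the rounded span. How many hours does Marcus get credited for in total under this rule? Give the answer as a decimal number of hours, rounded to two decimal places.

38.00 hours

Tue: in 09:01→09:00, out 17:05→17:00; 8 h 0 min
Wed: in 08:56→09:00, out 20:08→20:00; 11 h 0 min
Thu: in 08:08→08:00, out 18:38→18:30; 10 h 30 min − 30 min = 10 h 0 min
Fri: in 09:25→09:30, out 18:30→18:30; 9 h 0 min
Total credited: 38 h 0 min.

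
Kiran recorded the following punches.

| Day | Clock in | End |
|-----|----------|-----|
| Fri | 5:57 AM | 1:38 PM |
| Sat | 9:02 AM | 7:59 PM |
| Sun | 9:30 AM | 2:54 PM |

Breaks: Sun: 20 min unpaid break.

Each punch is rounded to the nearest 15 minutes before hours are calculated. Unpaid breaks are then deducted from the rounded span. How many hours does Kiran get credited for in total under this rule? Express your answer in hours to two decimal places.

Fri: in 5:57 AM→6:00 AM, out 1:38 PM→1:45 PM; 7 h 45 min
Sat: in 9:02 AM→9:00 AM, out 7:59 PM→8:00 PM; 11 h 0 min
Sun: in 9:30 AM→9:30 AM, out 2:54 PM→3:00 PM; 5 h 30 min − 20 min = 5 h 10 min
Total credited: 23 h 55 min.

23.92 hours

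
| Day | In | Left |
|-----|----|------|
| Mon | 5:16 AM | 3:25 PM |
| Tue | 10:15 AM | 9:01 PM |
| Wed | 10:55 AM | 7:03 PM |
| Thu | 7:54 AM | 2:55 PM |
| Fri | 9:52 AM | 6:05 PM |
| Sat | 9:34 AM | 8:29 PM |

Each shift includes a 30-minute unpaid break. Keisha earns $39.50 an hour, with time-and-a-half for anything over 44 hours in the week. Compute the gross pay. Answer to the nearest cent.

Mon: 5:16 AM–3:25 PM = 10 h 9 min; less 30 min break → 9 h 39 min
Tue: 10:15 AM–9:01 PM = 10 h 46 min; less 30 min break → 10 h 16 min
Wed: 10:55 AM–7:03 PM = 8 h 8 min; less 30 min break → 7 h 38 min
Thu: 7:54 AM–2:55 PM = 7 h 1 min; less 30 min break → 6 h 31 min
Fri: 9:52 AM–6:05 PM = 8 h 13 min; less 30 min break → 7 h 43 min
Sat: 9:34 AM–8:29 PM = 10 h 55 min; less 30 min break → 10 h 25 min
Total worked: 52 h 12 min = 3132 min.
Regular 44 h 0 min = 2640 min at $39.50/h; overtime 8 h 12 min = 492 min at $59.25/h.
Pay = (2640 × $39.50 + 492 × $59.25) ÷ 60 = $2223.85.

$2223.85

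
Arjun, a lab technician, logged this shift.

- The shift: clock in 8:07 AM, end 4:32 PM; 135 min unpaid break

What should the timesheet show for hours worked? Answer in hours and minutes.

6 h 10 min

The shift: 8:07 AM–4:32 PM = 8 h 25 min; less 135 min break → 6 h 10 min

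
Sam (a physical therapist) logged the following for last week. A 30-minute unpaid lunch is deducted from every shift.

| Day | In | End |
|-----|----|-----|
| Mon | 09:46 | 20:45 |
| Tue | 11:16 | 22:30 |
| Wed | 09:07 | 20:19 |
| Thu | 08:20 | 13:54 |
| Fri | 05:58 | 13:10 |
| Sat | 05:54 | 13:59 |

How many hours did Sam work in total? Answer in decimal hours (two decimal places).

51.27 hours

Mon: 09:46–20:45 = 10 h 59 min; less 30 min break → 10 h 29 min
Tue: 11:16–22:30 = 11 h 14 min; less 30 min break → 10 h 44 min
Wed: 09:07–20:19 = 11 h 12 min; less 30 min break → 10 h 42 min
Thu: 08:20–13:54 = 5 h 34 min; less 30 min break → 5 h 4 min
Fri: 05:58–13:10 = 7 h 12 min; less 30 min break → 6 h 42 min
Sat: 05:54–13:59 = 8 h 5 min; less 30 min break → 7 h 35 min
Total: 10 h 29 min + 10 h 44 min + 10 h 42 min + 5 h 4 min + 6 h 42 min + 7 h 35 min = 51 h 16 min.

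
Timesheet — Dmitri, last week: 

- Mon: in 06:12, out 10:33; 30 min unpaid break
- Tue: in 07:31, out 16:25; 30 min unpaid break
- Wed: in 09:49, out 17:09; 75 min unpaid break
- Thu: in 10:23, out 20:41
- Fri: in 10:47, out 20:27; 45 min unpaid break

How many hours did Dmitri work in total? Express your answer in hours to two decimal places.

37.55 hours

Mon: 06:12–10:33 = 4 h 21 min; less 30 min break → 3 h 51 min
Tue: 07:31–16:25 = 8 h 54 min; less 30 min break → 8 h 24 min
Wed: 09:49–17:09 = 7 h 20 min; less 75 min break → 6 h 5 min
Thu: 10:23–20:41 = 10 h 18 min
Fri: 10:47–20:27 = 9 h 40 min; less 45 min break → 8 h 55 min
Total: 3 h 51 min + 8 h 24 min + 6 h 5 min + 10 h 18 min + 8 h 55 min = 37 h 33 min.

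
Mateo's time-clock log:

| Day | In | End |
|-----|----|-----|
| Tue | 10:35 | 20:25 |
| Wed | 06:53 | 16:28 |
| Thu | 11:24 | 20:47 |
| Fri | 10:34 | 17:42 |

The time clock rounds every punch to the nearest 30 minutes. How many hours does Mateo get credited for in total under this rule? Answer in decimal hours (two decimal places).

Tue: in 10:35→10:30, out 20:25→20:30; 10 h 0 min
Wed: in 06:53→07:00, out 16:28→16:30; 9 h 30 min
Thu: in 11:24→11:30, out 20:47→21:00; 9 h 30 min
Fri: in 10:34→10:30, out 17:42→17:30; 7 h 0 min
Total credited: 36 h 0 min.

36.00 hours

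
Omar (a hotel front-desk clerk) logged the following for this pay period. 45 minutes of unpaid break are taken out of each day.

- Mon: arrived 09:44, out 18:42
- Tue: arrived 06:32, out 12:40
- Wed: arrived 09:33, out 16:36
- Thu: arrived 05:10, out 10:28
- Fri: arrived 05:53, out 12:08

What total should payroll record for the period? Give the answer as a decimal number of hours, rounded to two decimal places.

Mon: 09:44–18:42 = 8 h 58 min; less 45 min break → 8 h 13 min
Tue: 06:32–12:40 = 6 h 8 min; less 45 min break → 5 h 23 min
Wed: 09:33–16:36 = 7 h 3 min; less 45 min break → 6 h 18 min
Thu: 05:10–10:28 = 5 h 18 min; less 45 min break → 4 h 33 min
Fri: 05:53–12:08 = 6 h 15 min; less 45 min break → 5 h 30 min
Total: 8 h 13 min + 5 h 23 min + 6 h 18 min + 4 h 33 min + 5 h 30 min = 29 h 57 min.

29.95 hours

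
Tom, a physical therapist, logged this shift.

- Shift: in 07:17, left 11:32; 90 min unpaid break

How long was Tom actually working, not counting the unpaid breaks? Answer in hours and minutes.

Shift: 07:17–11:32 = 4 h 15 min; less 90 min break → 2 h 45 min

2 h 45 min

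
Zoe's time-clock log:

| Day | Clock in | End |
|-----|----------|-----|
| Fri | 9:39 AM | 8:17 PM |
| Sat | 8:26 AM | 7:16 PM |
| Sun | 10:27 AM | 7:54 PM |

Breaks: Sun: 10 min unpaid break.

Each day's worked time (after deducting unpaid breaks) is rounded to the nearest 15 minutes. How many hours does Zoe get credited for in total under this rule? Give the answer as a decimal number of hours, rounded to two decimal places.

Fri: 9:39 AM–8:17 PM = 10 h 38 min → rounds to 10 h 45 min
Sat: 8:26 AM–7:16 PM = 10 h 50 min → rounds to 10 h 45 min
Sun: 10:27 AM–7:54 PM = 9 h 27 min − 10 min = 9 h 17 min → rounds to 9 h 15 min
Total credited: 30 h 45 min.

30.75 hours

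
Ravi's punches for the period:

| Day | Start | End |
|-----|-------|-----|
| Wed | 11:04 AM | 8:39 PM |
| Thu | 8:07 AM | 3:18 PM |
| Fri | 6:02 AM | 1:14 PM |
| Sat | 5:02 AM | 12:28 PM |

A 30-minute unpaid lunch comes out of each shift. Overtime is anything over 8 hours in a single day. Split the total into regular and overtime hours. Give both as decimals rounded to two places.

Regular 28.32 hours, overtime 1.08 hours

Wed: 11:04 AM–8:39 PM = 9 h 35 min; less 30 min break → 9 h 5 min
Thu: 8:07 AM–3:18 PM = 7 h 11 min; less 30 min break → 6 h 41 min
Fri: 6:02 AM–1:14 PM = 7 h 12 min; less 30 min break → 6 h 42 min
Sat: 5:02 AM–12:28 PM = 7 h 26 min; less 30 min break → 6 h 56 min
Wed reg 8 h 0 min / OT 1 h 5 min; Thu reg 6 h 41 min / OT 0 h 0 min; Fri reg 6 h 42 min / OT 0 h 0 min; Sat reg 6 h 56 min / OT 0 h 0 min.
Totals: regular 28 h 19 min, overtime 1 h 5 min.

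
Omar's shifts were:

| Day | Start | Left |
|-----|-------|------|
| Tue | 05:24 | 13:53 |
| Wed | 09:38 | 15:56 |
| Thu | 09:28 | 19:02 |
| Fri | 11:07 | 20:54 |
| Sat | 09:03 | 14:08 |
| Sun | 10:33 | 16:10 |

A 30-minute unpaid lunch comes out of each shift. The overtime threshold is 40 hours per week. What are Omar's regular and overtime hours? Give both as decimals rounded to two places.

Tue: 05:24–13:53 = 8 h 29 min; less 30 min break → 7 h 59 min
Wed: 09:38–15:56 = 6 h 18 min; less 30 min break → 5 h 48 min
Thu: 09:28–19:02 = 9 h 34 min; less 30 min break → 9 h 4 min
Fri: 11:07–20:54 = 9 h 47 min; less 30 min break → 9 h 17 min
Sat: 09:03–14:08 = 5 h 5 min; less 30 min break → 4 h 35 min
Sun: 10:33–16:10 = 5 h 37 min; less 30 min break → 5 h 7 min
Total worked: 41 h 50 min = 41.83 h.
Threshold 40 h → overtime 1 h 50 min, regular 40 h 0 min.

Regular 40.00 hours, overtime 1.83 hours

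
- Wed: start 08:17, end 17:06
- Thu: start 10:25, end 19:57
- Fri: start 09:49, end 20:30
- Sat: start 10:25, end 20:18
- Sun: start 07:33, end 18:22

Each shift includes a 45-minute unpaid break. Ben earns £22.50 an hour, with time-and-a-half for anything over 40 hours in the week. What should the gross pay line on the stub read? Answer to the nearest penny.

£1101.94

Wed: 08:17–17:06 = 8 h 49 min; less 45 min break → 8 h 4 min
Thu: 10:25–19:57 = 9 h 32 min; less 45 min break → 8 h 47 min
Fri: 09:49–20:30 = 10 h 41 min; less 45 min break → 9 h 56 min
Sat: 10:25–20:18 = 9 h 53 min; less 45 min break → 9 h 8 min
Sun: 07:33–18:22 = 10 h 49 min; less 45 min break → 10 h 4 min
Total worked: 45 h 59 min = 2759 min.
Regular 40 h 0 min = 2400 min at £22.50/h; overtime 5 h 59 min = 359 min at £33.75/h.
Pay = (2400 × £22.50 + 359 × £33.75) ÷ 60 = £1101.94.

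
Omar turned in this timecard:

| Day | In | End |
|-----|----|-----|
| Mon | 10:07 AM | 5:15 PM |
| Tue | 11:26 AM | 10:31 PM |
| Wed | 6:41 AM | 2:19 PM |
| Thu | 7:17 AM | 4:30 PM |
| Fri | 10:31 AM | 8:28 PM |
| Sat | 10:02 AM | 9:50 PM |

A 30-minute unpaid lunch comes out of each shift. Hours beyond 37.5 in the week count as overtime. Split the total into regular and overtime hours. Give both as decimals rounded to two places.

Regular 37.50 hours, overtime 16.32 hours

Mon: 10:07 AM–5:15 PM = 7 h 8 min; less 30 min break → 6 h 38 min
Tue: 11:26 AM–10:31 PM = 11 h 5 min; less 30 min break → 10 h 35 min
Wed: 6:41 AM–2:19 PM = 7 h 38 min; less 30 min break → 7 h 8 min
Thu: 7:17 AM–4:30 PM = 9 h 13 min; less 30 min break → 8 h 43 min
Fri: 10:31 AM–8:28 PM = 9 h 57 min; less 30 min break → 9 h 27 min
Sat: 10:02 AM–9:50 PM = 11 h 48 min; less 30 min break → 11 h 18 min
Total worked: 53 h 49 min = 53.82 h.
Threshold 37.5 h → overtime 16 h 19 min, regular 37 h 30 min.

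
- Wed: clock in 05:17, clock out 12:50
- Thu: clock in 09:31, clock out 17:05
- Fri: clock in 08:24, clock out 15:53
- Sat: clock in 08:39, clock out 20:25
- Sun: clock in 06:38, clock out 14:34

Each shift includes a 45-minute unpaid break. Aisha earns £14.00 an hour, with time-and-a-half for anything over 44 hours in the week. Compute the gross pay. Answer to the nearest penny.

£539.70

Wed: 05:17–12:50 = 7 h 33 min; less 45 min break → 6 h 48 min
Thu: 09:31–17:05 = 7 h 34 min; less 45 min break → 6 h 49 min
Fri: 08:24–15:53 = 7 h 29 min; less 45 min break → 6 h 44 min
Sat: 08:39–20:25 = 11 h 46 min; less 45 min break → 11 h 1 min
Sun: 06:38–14:34 = 7 h 56 min; less 45 min break → 7 h 11 min
Total worked: 38 h 33 min = 2313 min.
Regular 38 h 33 min = 2313 min at £14.00/h; overtime 0 h 0 min = 0 min at £21.00/h.
Pay = (2313 × £14.00 + 0 × £21.00) ÷ 60 = £539.70.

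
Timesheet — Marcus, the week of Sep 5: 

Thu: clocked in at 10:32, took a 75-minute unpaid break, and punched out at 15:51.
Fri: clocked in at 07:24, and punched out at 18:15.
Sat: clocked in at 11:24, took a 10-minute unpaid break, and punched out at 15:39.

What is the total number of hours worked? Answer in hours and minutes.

19 h 0 min

Thu: 10:32–15:51 = 5 h 19 min; less 75 min break → 4 h 4 min
Fri: 07:24–18:15 = 10 h 51 min
Sat: 11:24–15:39 = 4 h 15 min; less 10 min break → 4 h 5 min
Total: 4 h 4 min + 10 h 51 min + 4 h 5 min = 19 h 0 min.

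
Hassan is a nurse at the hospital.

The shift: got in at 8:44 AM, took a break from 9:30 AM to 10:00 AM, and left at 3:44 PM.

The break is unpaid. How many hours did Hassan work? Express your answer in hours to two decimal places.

The shift: 8:44 AM–3:44 PM = 7 h 0 min; less 30 min break → 6 h 30 min

6.50 hours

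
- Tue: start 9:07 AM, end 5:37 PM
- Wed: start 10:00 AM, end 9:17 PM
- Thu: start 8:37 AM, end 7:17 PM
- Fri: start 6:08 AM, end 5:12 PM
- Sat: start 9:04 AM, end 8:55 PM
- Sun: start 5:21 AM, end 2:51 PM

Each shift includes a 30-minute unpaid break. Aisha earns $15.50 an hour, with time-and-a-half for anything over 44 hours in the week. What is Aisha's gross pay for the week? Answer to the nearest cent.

$1050.90

Tue: 9:07 AM–5:37 PM = 8 h 30 min; less 30 min break → 8 h 0 min
Wed: 10:00 AM–9:17 PM = 11 h 17 min; less 30 min break → 10 h 47 min
Thu: 8:37 AM–7:17 PM = 10 h 40 min; less 30 min break → 10 h 10 min
Fri: 6:08 AM–5:12 PM = 11 h 4 min; less 30 min break → 10 h 34 min
Sat: 9:04 AM–8:55 PM = 11 h 51 min; less 30 min break → 11 h 21 min
Sun: 5:21 AM–2:51 PM = 9 h 30 min; less 30 min break → 9 h 0 min
Total worked: 59 h 52 min = 3592 min.
Regular 44 h 0 min = 2640 min at $15.50/h; overtime 15 h 52 min = 952 min at $23.25/h.
Pay = (2640 × $15.50 + 952 × $23.25) ÷ 60 = $1050.90.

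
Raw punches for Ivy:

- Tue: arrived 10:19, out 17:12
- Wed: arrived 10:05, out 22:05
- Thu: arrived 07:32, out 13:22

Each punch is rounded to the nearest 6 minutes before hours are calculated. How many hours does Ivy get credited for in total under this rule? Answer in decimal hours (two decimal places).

Tue: in 10:19→10:18, out 17:12→17:12; 6 h 54 min
Wed: in 10:05→10:06, out 22:05→22:06; 12 h 0 min
Thu: in 07:32→07:30, out 13:22→13:24; 5 h 54 min
Total credited: 24 h 48 min.

24.80 hours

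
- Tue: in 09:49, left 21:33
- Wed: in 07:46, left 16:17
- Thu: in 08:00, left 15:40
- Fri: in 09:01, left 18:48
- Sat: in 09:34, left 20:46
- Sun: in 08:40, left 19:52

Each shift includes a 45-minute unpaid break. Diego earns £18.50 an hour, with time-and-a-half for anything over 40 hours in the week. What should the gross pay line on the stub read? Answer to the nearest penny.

£1172.90

Tue: 09:49–21:33 = 11 h 44 min; less 45 min break → 10 h 59 min
Wed: 07:46–16:17 = 8 h 31 min; less 45 min break → 7 h 46 min
Thu: 08:00–15:40 = 7 h 40 min; less 45 min break → 6 h 55 min
Fri: 09:01–18:48 = 9 h 47 min; less 45 min break → 9 h 2 min
Sat: 09:34–20:46 = 11 h 12 min; less 45 min break → 10 h 27 min
Sun: 08:40–19:52 = 11 h 12 min; less 45 min break → 10 h 27 min
Total worked: 55 h 36 min = 3336 min.
Regular 40 h 0 min = 2400 min at £18.50/h; overtime 15 h 36 min = 936 min at £27.75/h.
Pay = (2400 × £18.50 + 936 × £27.75) ÷ 60 = £1172.90.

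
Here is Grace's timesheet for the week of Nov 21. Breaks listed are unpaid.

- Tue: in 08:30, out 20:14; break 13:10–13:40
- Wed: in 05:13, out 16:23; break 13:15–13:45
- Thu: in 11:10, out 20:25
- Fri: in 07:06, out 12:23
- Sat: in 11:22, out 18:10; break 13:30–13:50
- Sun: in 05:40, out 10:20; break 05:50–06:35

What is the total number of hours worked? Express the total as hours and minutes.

46 h 49 min

Tue: 08:30–20:14 = 11 h 44 min; less 30 min break → 11 h 14 min
Wed: 05:13–16:23 = 11 h 10 min; less 30 min break → 10 h 40 min
Thu: 11:10–20:25 = 9 h 15 min
Fri: 07:06–12:23 = 5 h 17 min
Sat: 11:22–18:10 = 6 h 48 min; less 20 min break → 6 h 28 min
Sun: 05:40–10:20 = 4 h 40 min; less 45 min break → 3 h 55 min
Total: 11 h 14 min + 10 h 40 min + 9 h 15 min + 5 h 17 min + 6 h 28 min + 3 h 55 min = 46 h 49 min.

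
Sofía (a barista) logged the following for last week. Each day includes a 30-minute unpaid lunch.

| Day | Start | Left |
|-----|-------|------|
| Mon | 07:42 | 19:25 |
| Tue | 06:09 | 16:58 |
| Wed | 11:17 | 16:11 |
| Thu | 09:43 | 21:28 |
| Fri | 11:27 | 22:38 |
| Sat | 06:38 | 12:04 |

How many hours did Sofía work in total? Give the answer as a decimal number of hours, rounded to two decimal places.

Mon: 07:42–19:25 = 11 h 43 min; less 30 min break → 11 h 13 min
Tue: 06:09–16:58 = 10 h 49 min; less 30 min break → 10 h 19 min
Wed: 11:17–16:11 = 4 h 54 min; less 30 min break → 4 h 24 min
Thu: 09:43–21:28 = 11 h 45 min; less 30 min break → 11 h 15 min
Fri: 11:27–22:38 = 11 h 11 min; less 30 min break → 10 h 41 min
Sat: 06:38–12:04 = 5 h 26 min; less 30 min break → 4 h 56 min
Total: 11 h 13 min + 10 h 19 min + 4 h 24 min + 11 h 15 min + 10 h 41 min + 4 h 56 min = 52 h 48 min.

52.80 hours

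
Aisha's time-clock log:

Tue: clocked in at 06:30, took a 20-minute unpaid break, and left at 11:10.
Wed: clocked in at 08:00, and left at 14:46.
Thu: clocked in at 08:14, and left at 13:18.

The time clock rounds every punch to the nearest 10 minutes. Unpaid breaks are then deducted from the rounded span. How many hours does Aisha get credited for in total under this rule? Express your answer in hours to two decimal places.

16.33 hours

Tue: in 06:30→06:30, out 11:10→11:10; 4 h 40 min − 20 min = 4 h 20 min
Wed: in 08:00→08:00, out 14:46→14:50; 6 h 50 min
Thu: in 08:14→08:10, out 13:18→13:20; 5 h 10 min
Total credited: 16 h 20 min.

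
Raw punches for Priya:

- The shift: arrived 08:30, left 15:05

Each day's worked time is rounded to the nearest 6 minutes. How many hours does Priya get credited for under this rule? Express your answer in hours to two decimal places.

The shift: 08:30–15:05 = 6 h 35 min → rounds to 6 h 36 min

6.60 hours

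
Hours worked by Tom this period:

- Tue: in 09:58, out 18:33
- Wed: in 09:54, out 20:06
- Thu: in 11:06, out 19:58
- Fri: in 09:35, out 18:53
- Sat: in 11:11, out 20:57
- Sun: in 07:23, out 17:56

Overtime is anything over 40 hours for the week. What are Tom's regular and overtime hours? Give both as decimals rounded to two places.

Tue: 09:58–18:33 = 8 h 35 min
Wed: 09:54–20:06 = 10 h 12 min
Thu: 11:06–19:58 = 8 h 52 min
Fri: 09:35–18:53 = 9 h 18 min
Sat: 11:11–20:57 = 9 h 46 min
Sun: 07:23–17:56 = 10 h 33 min
Total worked: 57 h 16 min = 57.27 h.
Threshold 40 h → overtime 17 h 16 min, regular 40 h 0 min.

Regular 40.00 hours, overtime 17.27 hours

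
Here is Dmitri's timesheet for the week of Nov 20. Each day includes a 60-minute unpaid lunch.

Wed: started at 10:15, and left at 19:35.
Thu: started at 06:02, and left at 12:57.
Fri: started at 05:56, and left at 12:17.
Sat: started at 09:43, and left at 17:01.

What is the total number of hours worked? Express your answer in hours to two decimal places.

25.90 hours

Wed: 10:15–19:35 = 9 h 20 min; less 60 min break → 8 h 20 min
Thu: 06:02–12:57 = 6 h 55 min; less 60 min break → 5 h 55 min
Fri: 05:56–12:17 = 6 h 21 min; less 60 min break → 5 h 21 min
Sat: 09:43–17:01 = 7 h 18 min; less 60 min break → 6 h 18 min
Total: 8 h 20 min + 5 h 55 min + 5 h 21 min + 6 h 18 min = 25 h 54 min.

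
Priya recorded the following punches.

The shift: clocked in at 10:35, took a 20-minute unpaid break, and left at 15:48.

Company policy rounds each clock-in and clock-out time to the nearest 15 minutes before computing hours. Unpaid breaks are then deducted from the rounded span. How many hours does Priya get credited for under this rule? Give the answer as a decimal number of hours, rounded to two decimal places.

4.92 hours

The shift: in 10:35→10:30, out 15:48→15:45; 5 h 15 min − 20 min = 4 h 55 min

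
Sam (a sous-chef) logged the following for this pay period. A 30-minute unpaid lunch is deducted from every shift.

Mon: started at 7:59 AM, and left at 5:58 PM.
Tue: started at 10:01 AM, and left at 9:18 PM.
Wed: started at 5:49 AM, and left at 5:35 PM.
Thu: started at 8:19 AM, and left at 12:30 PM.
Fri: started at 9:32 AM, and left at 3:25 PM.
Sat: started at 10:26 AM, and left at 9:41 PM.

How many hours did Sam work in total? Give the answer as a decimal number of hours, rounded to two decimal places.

51.35 hours

Mon: 7:59 AM–5:58 PM = 9 h 59 min; less 30 min break → 9 h 29 min
Tue: 10:01 AM–9:18 PM = 11 h 17 min; less 30 min break → 10 h 47 min
Wed: 5:49 AM–5:35 PM = 11 h 46 min; less 30 min break → 11 h 16 min
Thu: 8:19 AM–12:30 PM = 4 h 11 min; less 30 min break → 3 h 41 min
Fri: 9:32 AM–3:25 PM = 5 h 53 min; less 30 min break → 5 h 23 min
Sat: 10:26 AM–9:41 PM = 11 h 15 min; less 30 min break → 10 h 45 min
Total: 9 h 29 min + 10 h 47 min + 11 h 16 min + 3 h 41 min + 5 h 23 min + 10 h 45 min = 51 h 21 min.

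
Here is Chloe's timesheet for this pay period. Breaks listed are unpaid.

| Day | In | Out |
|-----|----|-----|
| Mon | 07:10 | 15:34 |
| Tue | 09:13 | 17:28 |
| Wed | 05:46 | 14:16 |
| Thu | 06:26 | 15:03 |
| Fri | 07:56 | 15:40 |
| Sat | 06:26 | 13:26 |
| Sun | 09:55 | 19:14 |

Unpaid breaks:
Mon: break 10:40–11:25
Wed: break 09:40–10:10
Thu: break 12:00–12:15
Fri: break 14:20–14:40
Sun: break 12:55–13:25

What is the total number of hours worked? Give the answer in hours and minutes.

Mon: 07:10–15:34 = 8 h 24 min; less 45 min break → 7 h 39 min
Tue: 09:13–17:28 = 8 h 15 min
Wed: 05:46–14:16 = 8 h 30 min; less 30 min break → 8 h 0 min
Thu: 06:26–15:03 = 8 h 37 min; less 15 min break → 8 h 22 min
Fri: 07:56–15:40 = 7 h 44 min; less 20 min break → 7 h 24 min
Sat: 06:26–13:26 = 7 h 0 min
Sun: 09:55–19:14 = 9 h 19 min; less 30 min break → 8 h 49 min
Total: 7 h 39 min + 8 h 15 min + 8 h 0 min + 8 h 22 min + 7 h 24 min + 7 h 0 min + 8 h 49 min = 55 h 29 min.

55 h 29 min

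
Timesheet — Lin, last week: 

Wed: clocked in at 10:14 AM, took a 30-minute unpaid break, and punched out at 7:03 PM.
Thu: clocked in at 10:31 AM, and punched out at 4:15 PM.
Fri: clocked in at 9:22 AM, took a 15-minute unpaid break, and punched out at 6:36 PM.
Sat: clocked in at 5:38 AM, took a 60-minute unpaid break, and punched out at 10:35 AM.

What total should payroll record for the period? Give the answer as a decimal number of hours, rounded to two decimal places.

26.98 hours

Wed: 10:14 AM–7:03 PM = 8 h 49 min; less 30 min break → 8 h 19 min
Thu: 10:31 AM–4:15 PM = 5 h 44 min
Fri: 9:22 AM–6:36 PM = 9 h 14 min; less 15 min break → 8 h 59 min
Sat: 5:38 AM–10:35 AM = 4 h 57 min; less 60 min break → 3 h 57 min
Total: 8 h 19 min + 5 h 44 min + 8 h 59 min + 3 h 57 min = 26 h 59 min.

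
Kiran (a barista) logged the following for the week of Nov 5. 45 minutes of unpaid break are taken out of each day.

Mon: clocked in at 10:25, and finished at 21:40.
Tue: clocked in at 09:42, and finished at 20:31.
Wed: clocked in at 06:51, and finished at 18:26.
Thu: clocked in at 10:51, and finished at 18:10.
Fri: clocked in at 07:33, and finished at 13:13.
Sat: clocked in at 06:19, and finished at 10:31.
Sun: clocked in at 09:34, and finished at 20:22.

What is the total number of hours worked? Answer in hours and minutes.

Mon: 10:25–21:40 = 11 h 15 min; less 45 min break → 10 h 30 min
Tue: 09:42–20:31 = 10 h 49 min; less 45 min break → 10 h 4 min
Wed: 06:51–18:26 = 11 h 35 min; less 45 min break → 10 h 50 min
Thu: 10:51–18:10 = 7 h 19 min; less 45 min break → 6 h 34 min
Fri: 07:33–13:13 = 5 h 40 min; less 45 min break → 4 h 55 min
Sat: 06:19–10:31 = 4 h 12 min; less 45 min break → 3 h 27 min
Sun: 09:34–20:22 = 10 h 48 min; less 45 min break → 10 h 3 min
Total: 10 h 30 min + 10 h 4 min + 10 h 50 min + 6 h 34 min + 4 h 55 min + 3 h 27 min + 10 h 3 min = 56 h 23 min.

56 h 23 min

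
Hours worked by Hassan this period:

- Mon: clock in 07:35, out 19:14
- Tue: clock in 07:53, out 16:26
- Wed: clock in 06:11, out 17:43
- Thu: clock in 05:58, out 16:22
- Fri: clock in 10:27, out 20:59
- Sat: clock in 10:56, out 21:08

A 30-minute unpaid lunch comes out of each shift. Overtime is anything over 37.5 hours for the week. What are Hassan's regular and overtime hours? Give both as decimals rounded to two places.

Regular 37.50 hours, overtime 22.37 hours

Mon: 07:35–19:14 = 11 h 39 min; less 30 min break → 11 h 9 min
Tue: 07:53–16:26 = 8 h 33 min; less 30 min break → 8 h 3 min
Wed: 06:11–17:43 = 11 h 32 min; less 30 min break → 11 h 2 min
Thu: 05:58–16:22 = 10 h 24 min; less 30 min break → 9 h 54 min
Fri: 10:27–20:59 = 10 h 32 min; less 30 min break → 10 h 2 min
Sat: 10:56–21:08 = 10 h 12 min; less 30 min break → 9 h 42 min
Total worked: 59 h 52 min = 59.87 h.
Threshold 37.5 h → overtime 22 h 22 min, regular 37 h 30 min.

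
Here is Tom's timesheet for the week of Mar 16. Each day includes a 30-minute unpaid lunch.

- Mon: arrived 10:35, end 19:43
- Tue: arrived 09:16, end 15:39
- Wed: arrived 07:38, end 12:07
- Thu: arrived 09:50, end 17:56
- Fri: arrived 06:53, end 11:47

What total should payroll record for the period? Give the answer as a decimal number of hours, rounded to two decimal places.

30.50 hours

Mon: 10:35–19:43 = 9 h 8 min; less 30 min break → 8 h 38 min
Tue: 09:16–15:39 = 6 h 23 min; less 30 min break → 5 h 53 min
Wed: 07:38–12:07 = 4 h 29 min; less 30 min break → 3 h 59 min
Thu: 09:50–17:56 = 8 h 6 min; less 30 min break → 7 h 36 min
Fri: 06:53–11:47 = 4 h 54 min; less 30 min break → 4 h 24 min
Total: 8 h 38 min + 5 h 53 min + 3 h 59 min + 7 h 36 min + 4 h 24 min = 30 h 30 min.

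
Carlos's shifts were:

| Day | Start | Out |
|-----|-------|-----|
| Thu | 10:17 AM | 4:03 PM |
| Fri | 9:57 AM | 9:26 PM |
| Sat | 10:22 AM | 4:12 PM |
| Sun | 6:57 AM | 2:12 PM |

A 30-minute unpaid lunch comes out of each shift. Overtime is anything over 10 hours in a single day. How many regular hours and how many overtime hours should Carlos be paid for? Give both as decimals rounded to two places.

Regular 27.35 hours, overtime 0.98 hours

Thu: 10:17 AM–4:03 PM = 5 h 46 min; less 30 min break → 5 h 16 min
Fri: 9:57 AM–9:26 PM = 11 h 29 min; less 30 min break → 10 h 59 min
Sat: 10:22 AM–4:12 PM = 5 h 50 min; less 30 min break → 5 h 20 min
Sun: 6:57 AM–2:12 PM = 7 h 15 min; less 30 min break → 6 h 45 min
Thu reg 5 h 16 min / OT 0 h 0 min; Fri reg 10 h 0 min / OT 0 h 59 min; Sat reg 5 h 20 min / OT 0 h 0 min; Sun reg 6 h 45 min / OT 0 h 0 min.
Totals: regular 27 h 21 min, overtime 0 h 59 min.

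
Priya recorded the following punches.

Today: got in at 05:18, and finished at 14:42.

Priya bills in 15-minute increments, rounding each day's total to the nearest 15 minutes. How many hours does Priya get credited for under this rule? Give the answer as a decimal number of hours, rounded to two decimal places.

9.50 hours

Today: 05:18–14:42 = 9 h 24 min → rounds to 9 h 30 min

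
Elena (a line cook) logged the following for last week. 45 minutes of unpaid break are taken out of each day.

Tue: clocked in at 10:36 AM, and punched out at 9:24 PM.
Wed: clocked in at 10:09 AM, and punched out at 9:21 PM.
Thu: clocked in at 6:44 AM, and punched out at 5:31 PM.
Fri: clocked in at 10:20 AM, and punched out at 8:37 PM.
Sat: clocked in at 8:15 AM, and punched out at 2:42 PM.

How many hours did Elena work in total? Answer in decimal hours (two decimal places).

Tue: 10:36 AM–9:24 PM = 10 h 48 min; less 45 min break → 10 h 3 min
Wed: 10:09 AM–9:21 PM = 11 h 12 min; less 45 min break → 10 h 27 min
Thu: 6:44 AM–5:31 PM = 10 h 47 min; less 45 min break → 10 h 2 min
Fri: 10:20 AM–8:37 PM = 10 h 17 min; less 45 min break → 9 h 32 min
Sat: 8:15 AM–2:42 PM = 6 h 27 min; less 45 min break → 5 h 42 min
Total: 10 h 3 min + 10 h 27 min + 10 h 2 min + 9 h 32 min + 5 h 42 min = 45 h 46 min.

45.77 hours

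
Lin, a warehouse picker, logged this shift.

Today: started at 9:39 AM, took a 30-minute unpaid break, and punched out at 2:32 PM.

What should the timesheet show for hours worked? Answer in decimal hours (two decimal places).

Today: 9:39 AM–2:32 PM = 4 h 53 min; less 30 min break → 4 h 23 min

4.38 hours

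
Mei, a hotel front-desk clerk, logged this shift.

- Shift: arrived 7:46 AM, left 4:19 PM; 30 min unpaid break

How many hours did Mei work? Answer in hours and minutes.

8 h 3 min

Shift: 7:46 AM–4:19 PM = 8 h 33 min; less 30 min break → 8 h 3 min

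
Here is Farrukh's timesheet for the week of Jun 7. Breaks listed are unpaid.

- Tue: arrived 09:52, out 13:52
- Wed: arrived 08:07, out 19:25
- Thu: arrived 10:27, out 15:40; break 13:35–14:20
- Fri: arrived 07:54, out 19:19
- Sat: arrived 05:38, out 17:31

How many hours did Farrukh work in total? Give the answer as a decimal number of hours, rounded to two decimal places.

Tue: 09:52–13:52 = 4 h 0 min
Wed: 08:07–19:25 = 11 h 18 min
Thu: 10:27–15:40 = 5 h 13 min; less 45 min break → 4 h 28 min
Fri: 07:54–19:19 = 11 h 25 min
Sat: 05:38–17:31 = 11 h 53 min
Total: 4 h 0 min + 11 h 18 min + 4 h 28 min + 11 h 25 min + 11 h 53 min = 43 h 4 min.

43.07 hours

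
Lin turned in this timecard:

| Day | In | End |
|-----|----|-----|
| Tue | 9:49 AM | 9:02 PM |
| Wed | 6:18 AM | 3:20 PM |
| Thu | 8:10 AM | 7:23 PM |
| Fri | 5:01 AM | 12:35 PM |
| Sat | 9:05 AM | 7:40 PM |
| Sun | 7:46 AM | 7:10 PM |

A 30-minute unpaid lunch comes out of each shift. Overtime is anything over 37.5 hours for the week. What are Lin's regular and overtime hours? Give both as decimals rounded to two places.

Tue: 9:49 AM–9:02 PM = 11 h 13 min; less 30 min break → 10 h 43 min
Wed: 6:18 AM–3:20 PM = 9 h 2 min; less 30 min break → 8 h 32 min
Thu: 8:10 AM–7:23 PM = 11 h 13 min; less 30 min break → 10 h 43 min
Fri: 5:01 AM–12:35 PM = 7 h 34 min; less 30 min break → 7 h 4 min
Sat: 9:05 AM–7:40 PM = 10 h 35 min; less 30 min break → 10 h 5 min
Sun: 7:46 AM–7:10 PM = 11 h 24 min; less 30 min break → 10 h 54 min
Total worked: 58 h 1 min = 58.02 h.
Threshold 37.5 h → overtime 20 h 31 min, regular 37 h 30 min.

Regular 37.50 hours, overtime 20.52 hours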